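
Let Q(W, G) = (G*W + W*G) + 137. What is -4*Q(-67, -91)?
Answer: -49324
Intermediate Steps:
Q(W, G) = 137 + 2*G*W (Q(W, G) = (G*W + G*W) + 137 = 2*G*W + 137 = 137 + 2*G*W)
-4*Q(-67, -91) = -4*(137 + 2*(-91)*(-67)) = -4*(137 + 12194) = -4*12331 = -49324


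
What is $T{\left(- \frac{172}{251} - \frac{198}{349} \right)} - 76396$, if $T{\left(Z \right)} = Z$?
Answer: $- \frac{6692322930}{87599} \approx -76397.0$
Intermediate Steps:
$T{\left(- \frac{172}{251} - \frac{198}{349} \right)} - 76396 = \left(- \frac{172}{251} - \frac{198}{349}\right) - 76396 = - \frac{109726}{87599} - 76396 = - \frac{6692322930}{87599}$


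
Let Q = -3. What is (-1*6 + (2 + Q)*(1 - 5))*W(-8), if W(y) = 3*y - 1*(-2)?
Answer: 44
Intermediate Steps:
W(y) = 2 + 3*y (W(y) = 3*y + 2 = 2 + 3*y)
(-1*6 + (2 + Q)*(1 - 5))*W(-8) = (-1*6 + (2 - 3)*(1 - 5))*(2 + 3*(-8)) = (-6 - 1*(-4))*(2 - 24) = (-6 + 4)*(-22) = -2*(-22) = 44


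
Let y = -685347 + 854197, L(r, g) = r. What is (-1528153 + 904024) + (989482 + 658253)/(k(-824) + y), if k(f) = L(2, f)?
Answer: -35127927391/56284 ≈ -6.2412e+5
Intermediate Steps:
k(f) = 2
y = 168850
(-1528153 + 904024) + (989482 + 658253)/(k(-824) + y) = (-1528153 + 904024) + (989482 + 658253)/(2 + 168850) = -624129 + 1647735/168852 = -624129 + 1647735*(1/168852) = -624129 + 549245/56284 = -35127927391/56284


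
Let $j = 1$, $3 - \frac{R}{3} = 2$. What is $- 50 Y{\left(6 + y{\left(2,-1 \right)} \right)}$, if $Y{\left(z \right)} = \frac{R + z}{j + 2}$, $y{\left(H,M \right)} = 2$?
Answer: $- \frac{550}{3} \approx -183.33$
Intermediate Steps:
$R = 3$ ($R = 9 - 6 = 3$)
$Y{\left(z \right)} = 1 + \frac{z}{3}$ ($Y{\left(z \right)} = \frac{3 + z}{1 + 2} = \frac{3 + z}{3} = \left(3 + z\right) \frac{1}{3} = 1 + \frac{z}{3}$)
$- 50 Y{\left(6 + y{\left(2,-1 \right)} \right)} = - 50 \left(1 + \frac{6 + 2}{3}\right) = - 50 \left(1 + \frac{1}{3} \cdot 8\right) = - 50 \left(1 + \frac{8}{3}\right) = \left(-50\right) \frac{11}{3} = - \frac{550}{3}$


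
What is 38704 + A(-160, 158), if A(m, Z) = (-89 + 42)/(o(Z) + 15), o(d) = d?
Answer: 6695745/173 ≈ 38704.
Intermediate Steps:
A(m, Z) = -47/(15 + Z) (A(m, Z) = (-89 + 42)/(Z + 15) = -47/(15 + Z))
38704 + A(-160, 158) = 38704 - 47/(15 + 158) = 38704 - 47/173 = 6695745/173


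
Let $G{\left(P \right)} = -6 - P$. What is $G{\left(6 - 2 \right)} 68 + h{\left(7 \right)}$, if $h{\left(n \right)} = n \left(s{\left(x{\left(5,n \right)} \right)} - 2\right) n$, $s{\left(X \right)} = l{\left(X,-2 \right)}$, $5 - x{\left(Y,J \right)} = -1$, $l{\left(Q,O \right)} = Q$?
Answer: $-484$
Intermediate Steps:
$x{\left(Y,J \right)} = 6$ ($x{\left(Y,J \right)} = 5 - -1 = 5 + 1 = 6$)
$s{\left(X \right)} = X$
$h{\left(n \right)} = 4 n^{2}$ ($h{\left(n \right)} = n \left(6 - 2\right) n = n 4 n = 4 n n = 4 n^{2}$)
$G{\left(6 - 2 \right)} 68 + h{\left(7 \right)} = \left(-6 - \left(6 - 2\right)\right) 68 + 4 \cdot 7^{2} = \left(-6 - 4\right) 68 + 4 \cdot 49 = \left(-6 - 4\right) 68 + 196 = \left(-10\right) 68 + 196 = -680 + 196 = -484$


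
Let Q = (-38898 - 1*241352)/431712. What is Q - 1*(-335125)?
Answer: 72338601875/215856 ≈ 3.3512e+5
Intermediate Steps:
Q = -140125/215856 (Q = (-38898 - 241352)*(1/431712) = -280250*1/431712 = -140125/215856 ≈ -0.64916)
Q - 1*(-335125) = -140125/215856 - 1*(-335125) = -140125/215856 + 335125 = 72338601875/215856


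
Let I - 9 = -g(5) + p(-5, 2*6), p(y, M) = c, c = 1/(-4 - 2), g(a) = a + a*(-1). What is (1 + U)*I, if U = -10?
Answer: -159/2 ≈ -79.500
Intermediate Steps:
g(a) = 0 (g(a) = a - a = 0)
c = -1/6 (c = 1/(-6) = -1/6 ≈ -0.16667)
p(y, M) = -1/6
I = 53/6 (I = 9 + (-1*0 - 1/6) = 9 + (0 - 1/6) = 9 - 1/6 = 53/6 ≈ 8.8333)
(1 + U)*I = (1 - 10)*(53/6) = -9*53/6 = -159/2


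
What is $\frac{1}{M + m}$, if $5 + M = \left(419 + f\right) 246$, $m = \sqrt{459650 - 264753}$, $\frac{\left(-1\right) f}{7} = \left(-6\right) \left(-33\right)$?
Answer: $- \frac{237887}{56590029872} - \frac{\sqrt{194897}}{56590029872} \approx -4.2115 \cdot 10^{-6}$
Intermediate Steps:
$f = -1386$ ($f = - 7 \left(\left(-6\right) \left(-33\right)\right) = \left(-7\right) 198 = -1386$)
$m = \sqrt{194897} \approx 441.47$
$M = -237887$ ($M = -5 + \left(419 - 1386\right) 246 = -5 - 237882 = -237887$)
$\frac{1}{M + m} = \frac{1}{-237887 + \sqrt{194897}}$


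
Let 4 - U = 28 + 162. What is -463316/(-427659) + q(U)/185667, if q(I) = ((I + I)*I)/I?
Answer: 28621134208/26467387851 ≈ 1.0814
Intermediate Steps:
U = -186 (U = 4 - (28 + 162) = 4 - 1*190 = 4 - 190 = -186)
q(I) = 2*I (q(I) = ((2*I)*I)/I = (2*I²)/I = 2*I)
-463316/(-427659) + q(U)/185667 = -463316/(-427659) + (2*(-186))/185667 = -463316*(-1/427659) - 372*1/185667 = 463316/427659 - 124/61889 = 28621134208/26467387851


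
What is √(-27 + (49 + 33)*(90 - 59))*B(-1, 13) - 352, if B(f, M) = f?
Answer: -352 - √2515 ≈ -402.15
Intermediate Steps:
√(-27 + (49 + 33)*(90 - 59))*B(-1, 13) - 352 = √(-27 + (49 + 33)*(90 - 59))*(-1) - 352 = √(-27 + 82*31)*(-1) - 352 = √(-27 + 2542)*(-1) - 352 = √2515*(-1) - 352 = -√2515 - 352 = -352 - √2515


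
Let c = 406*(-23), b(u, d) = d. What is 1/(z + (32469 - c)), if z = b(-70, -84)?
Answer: 1/41723 ≈ 2.3968e-5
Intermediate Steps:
c = -9338
z = -84
1/(z + (32469 - c)) = 1/(-84 + (32469 - 1*(-9338))) = 1/(-84 + (32469 + 9338)) = 1/(-84 + 41807) = 1/41723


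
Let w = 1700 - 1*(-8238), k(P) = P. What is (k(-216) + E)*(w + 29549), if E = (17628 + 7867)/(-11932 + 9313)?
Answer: -23344674913/2619 ≈ -8.9136e+6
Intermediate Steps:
w = 9938 (w = 1700 + 8238 = 9938)
E = -25495/2619 (E = 25495/(-2619) = 25495*(-1/2619) = -25495/2619 ≈ -9.7346)
(k(-216) + E)*(w + 29549) = (-216 - 25495/2619)*(9938 + 29549) = -591199/2619*39487 = -23344674913/2619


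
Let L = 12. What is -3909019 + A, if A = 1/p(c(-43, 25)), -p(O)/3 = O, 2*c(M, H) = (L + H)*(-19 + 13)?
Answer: -1301703326/333 ≈ -3.9090e+6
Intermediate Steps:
c(M, H) = -36 - 3*H (c(M, H) = ((12 + H)*(-19 + 13))/2 = ((12 + H)*(-6))/2 = (-72 - 6*H)/2 = -36 - 3*H)
p(O) = -3*O
A = 1/333 (A = 1/(-3*(-36 - 3*25)) = 1/(-3*(-36 - 75)) = 1/(-3*(-111)) = 1/333 ≈ 0.0030030)
-3909019 + A = -3909019 + 1/333 = -1301703326/333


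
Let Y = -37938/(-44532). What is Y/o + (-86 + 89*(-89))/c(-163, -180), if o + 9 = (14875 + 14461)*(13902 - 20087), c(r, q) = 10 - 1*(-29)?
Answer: -3594265433730941/17506725604134 ≈ -205.31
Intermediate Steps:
c(r, q) = 39 (c(r, q) = 10 + 29 = 39)
o = -181443169 (o = -9 + (14875 + 14461)*(13902 - 20087) = -9 + 29336*(-6185) = -9 - 181443160 = -181443169)
Y = 6323/7422 (Y = -37938*(-1/44532) = 6323/7422 ≈ 0.85193)
Y/o + (-86 + 89*(-89))/c(-163, -180) = (6323/7422)/(-181443169) + (-86 + 89*(-89))/39 = (6323/7422)*(-1/181443169) + (-86 - 7921)*(1/39) = -6323/1346671200318 - 8007*1/39 = -6323/1346671200318 - 2669/13 = -3594265433730941/17506725604134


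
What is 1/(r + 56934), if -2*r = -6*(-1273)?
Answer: 1/53115 ≈ 1.8827e-5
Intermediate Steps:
r = -3819 (r = -(-3)*(-1273) = -½*7638 = -3819)
1/(r + 56934) = 1/(-3819 + 56934) = 1/53115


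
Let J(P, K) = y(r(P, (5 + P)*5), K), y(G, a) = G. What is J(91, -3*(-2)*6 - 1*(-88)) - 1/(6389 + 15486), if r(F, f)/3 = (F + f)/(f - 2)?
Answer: 37471397/10456250 ≈ 3.5836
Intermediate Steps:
r(F, f) = 3*(F + f)/(-2 + f) (r(F, f) = 3*((F + f)/(f - 2)) = 3*((F + f)/(-2 + f)) = 3*(F + f)/(-2 + f))
J(P, K) = 3*(25 + 6*P)/(23 + 5*P) (J(P, K) = 3*(P + (5 + P)*5)/(-2 + (5 + P)*5) = 3*(P + (25 + 5*P))/(-2 + (25 + 5*P)) = 3*(25 + 6*P)/(23 + 5*P))
J(91, -3*(-2)*6 - 1*(-88)) - 1/(6389 + 15486) = 3*(25 + 6*91)/(23 + 5*91) - 1/(6389 + 15486) = 3*(25 + 546)/(23 + 455) - 1/21875 = 3*571/478 - 1*1/21875 = 3*(1/478)*571 - 1/21875 = 1713/478 - 1/21875 = 37471397/10456250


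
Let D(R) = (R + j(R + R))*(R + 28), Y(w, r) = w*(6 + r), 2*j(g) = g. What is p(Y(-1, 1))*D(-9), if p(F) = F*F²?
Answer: 117306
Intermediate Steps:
j(g) = g/2
D(R) = 2*R*(28 + R) (D(R) = (R + (R + R)/2)*(R + 28) = (R + (2*R)/2)*(28 + R) = (R + R)*(28 + R) = (2*R)*(28 + R) = 2*R*(28 + R))
p(F) = F³
p(Y(-1, 1))*D(-9) = (-(6 + 1))³*(2*(-9)*(28 - 9)) = (-1*7)³*(2*(-9)*19) = (-7)³*(-342) = -343*(-342) = 117306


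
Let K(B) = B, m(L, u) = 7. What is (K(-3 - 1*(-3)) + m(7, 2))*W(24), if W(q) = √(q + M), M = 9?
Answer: 7*√33 ≈ 40.212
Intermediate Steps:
W(q) = √(9 + q) (W(q) = √(q + 9) = √(9 + q))
(K(-3 - 1*(-3)) + m(7, 2))*W(24) = ((-3 - 1*(-3)) + 7)*√(9 + 24) = ((-3 + 3) + 7)*√33 = (0 + 7)*√33 = 7*√33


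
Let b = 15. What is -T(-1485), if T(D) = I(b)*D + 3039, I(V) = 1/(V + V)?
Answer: -5979/2 ≈ -2989.5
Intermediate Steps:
I(V) = 1/(2*V)
T(D) = 3039 + D/30 (T(D) = ((½)/15)*D + 3039 = ((½)*(1/15))*D + 3039 = D/30 + 3039 = 3039 + D/30)
-T(-1485) = -(3039 + (1/30)*(-1485)) = -(3039 - 99/2) = -1*5979/2 = -5979/2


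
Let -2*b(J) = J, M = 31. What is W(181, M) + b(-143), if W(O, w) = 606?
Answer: 1355/2 ≈ 677.50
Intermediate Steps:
b(J) = -J/2
W(181, M) + b(-143) = 606 - 1/2*(-143) = 606 + 143/2 = 1355/2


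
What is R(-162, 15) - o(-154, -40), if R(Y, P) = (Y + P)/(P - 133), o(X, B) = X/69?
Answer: 28315/8142 ≈ 3.4776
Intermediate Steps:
o(X, B) = X/69 (o(X, B) = X*(1/69) = X/69)
R(Y, P) = (P + Y)/(-133 + P)
R(-162, 15) - o(-154, -40) = (15 - 162)/(-133 + 15) - (-154)/69 = -147/(-118) - 1*(-154/69) = -1/118*(-147) + 154/69 = 147/118 + 154/69 = 28315/8142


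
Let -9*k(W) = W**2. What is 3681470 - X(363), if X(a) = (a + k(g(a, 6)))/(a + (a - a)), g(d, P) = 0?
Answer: 3681469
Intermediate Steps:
k(W) = -W**2/9
X(a) = 1 (X(a) = (a - 1/9*0**2)/(a + (a - a)) = (a - 1/9*0)/(a + 0) = (a + 0)/a = a/a = 1)
3681470 - X(363) = 3681470 - 1*1 = 3681470 - 1 = 3681469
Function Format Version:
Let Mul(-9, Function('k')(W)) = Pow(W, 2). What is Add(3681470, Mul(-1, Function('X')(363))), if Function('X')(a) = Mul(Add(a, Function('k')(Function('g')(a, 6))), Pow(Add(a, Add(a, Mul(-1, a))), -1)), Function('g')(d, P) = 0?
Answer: 3681469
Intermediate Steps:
Function('k')(W) = Mul(Rational(-1, 9), Pow(W, 2))
Function('X')(a) = 1 (Function('X')(a) = Mul(Add(a, Mul(Rational(-1, 9), Pow(0, 2))), Pow(Add(a, Add(a, Mul(-1, a))), -1)) = Mul(Add(a, Mul(Rational(-1, 9), 0)), Pow(Add(a, 0), -1)) = Mul(Add(a, 0), Pow(a, -1)) = Mul(a, Pow(a, -1)) = 1)
Add(3681470, Mul(-1, Function('X')(363))) = Add(3681470, Mul(-1, 1)) = Add(3681470, -1) = 3681469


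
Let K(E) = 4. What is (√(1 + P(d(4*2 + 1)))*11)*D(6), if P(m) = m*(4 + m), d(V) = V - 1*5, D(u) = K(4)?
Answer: 44*√33 ≈ 252.76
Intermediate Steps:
D(u) = 4
d(V) = -5 + V (d(V) = V - 5 = -5 + V)
(√(1 + P(d(4*2 + 1)))*11)*D(6) = (√(1 + (-5 + (4*2 + 1))*(4 + (-5 + (4*2 + 1))))*11)*4 = (√(1 + (-5 + (8 + 1))*(4 + (-5 + (8 + 1))))*11)*4 = (√(1 + (-5 + 9)*(4 + (-5 + 9)))*11)*4 = (√(1 + 4*(4 + 4))*11)*4 = (√(1 + 4*8)*11)*4 = (√(1 + 32)*11)*4 = (√33*11)*4 = (11*√33)*4 = 44*√33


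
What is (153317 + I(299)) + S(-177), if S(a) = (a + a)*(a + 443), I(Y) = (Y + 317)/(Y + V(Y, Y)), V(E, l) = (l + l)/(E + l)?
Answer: 4436629/75 ≈ 59155.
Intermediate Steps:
V(E, l) = 2*l/(E + l) (V(E, l) = (2*l)/(E + l) = 2*l/(E + l))
I(Y) = (317 + Y)/(1 + Y) (I(Y) = (Y + 317)/(Y + 2*Y/(Y + Y)) = (317 + Y)/(Y + 2*Y/((2*Y))) = (317 + Y)/(Y + 2*Y*(1/(2*Y))) = (317 + Y)/(Y + 1) = (317 + Y)/(1 + Y))
S(a) = 2*a*(443 + a) (S(a) = (2*a)*(443 + a) = 2*a*(443 + a))
(153317 + I(299)) + S(-177) = (153317 + (317 + 299)/(1 + 299)) + 2*(-177)*(443 - 177) = (153317 + 616/300) + 2*(-177)*266 = (153317 + (1/300)*616) - 94164 = (153317 + 154/75) - 94164 = 11498929/75 - 94164 = 4436629/75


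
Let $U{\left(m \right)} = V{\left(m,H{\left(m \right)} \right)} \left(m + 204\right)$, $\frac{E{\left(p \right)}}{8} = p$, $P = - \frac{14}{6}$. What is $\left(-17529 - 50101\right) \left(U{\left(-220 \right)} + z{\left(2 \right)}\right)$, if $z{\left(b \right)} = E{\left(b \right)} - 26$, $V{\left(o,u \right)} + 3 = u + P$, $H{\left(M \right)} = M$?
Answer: $- \frac{729457180}{3} \approx -2.4315 \cdot 10^{8}$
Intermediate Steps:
$P = - \frac{7}{3}$ ($P = \left(-14\right) \frac{1}{6} = - \frac{7}{3} \approx -2.3333$)
$E{\left(p \right)} = 8 p$
$V{\left(o,u \right)} = - \frac{16}{3} + u$ ($V{\left(o,u \right)} = -3 + \left(u - \frac{7}{3}\right) = -3 + \left(- \frac{7}{3} + u\right) = - \frac{16}{3} + u$)
$U{\left(m \right)} = \left(204 + m\right) \left(- \frac{16}{3} + m\right)$ ($U{\left(m \right)} = \left(- \frac{16}{3} + m\right) \left(m + 204\right) = \left(- \frac{16}{3} + m\right) \left(204 + m\right) = \left(204 + m\right) \left(- \frac{16}{3} + m\right)$)
$z{\left(b \right)} = -26 + 8 b$ ($z{\left(b \right)} = 8 b - 26 = -26 + 8 b$)
$\left(-17529 - 50101\right) \left(U{\left(-220 \right)} + z{\left(2 \right)}\right) = \left(-17529 - 50101\right) \left(\frac{\left(-16 + 3 \left(-220\right)\right) \left(204 - 220\right)}{3} + \left(-26 + 8 \cdot 2\right)\right) = - 67630 \left(\frac{1}{3} \left(-16 - 660\right) \left(-16\right) + \left(-26 + 16\right)\right) = - 67630 \left(\frac{1}{3} \left(-676\right) \left(-16\right) - 10\right) = - 67630 \left(\frac{10816}{3} - 10\right) = \left(-67630\right) \frac{10786}{3} = - \frac{729457180}{3}$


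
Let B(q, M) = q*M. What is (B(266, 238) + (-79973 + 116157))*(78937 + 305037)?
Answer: 38202341208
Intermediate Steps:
B(q, M) = M*q
(B(266, 238) + (-79973 + 116157))*(78937 + 305037) = (238*266 + (-79973 + 116157))*(78937 + 305037) = (63308 + 36184)*383974 = 99492*383974 = 38202341208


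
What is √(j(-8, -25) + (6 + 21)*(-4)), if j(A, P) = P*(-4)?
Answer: 2*I*√2 ≈ 2.8284*I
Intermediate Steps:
j(A, P) = -4*P
√(j(-8, -25) + (6 + 21)*(-4)) = √(-4*(-25) + (6 + 21)*(-4)) = √(100 + 27*(-4)) = √(100 - 108) = √(-8) = 2*I*√2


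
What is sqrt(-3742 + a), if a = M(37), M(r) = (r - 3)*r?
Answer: 6*I*sqrt(69) ≈ 49.84*I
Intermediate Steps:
M(r) = r*(-3 + r) (M(r) = (-3 + r)*r = r*(-3 + r))
a = 1258 (a = 37*(-3 + 37) = 37*34 = 1258)
sqrt(-3742 + a) = sqrt(-3742 + 1258) = sqrt(-2484) = 6*I*sqrt(69)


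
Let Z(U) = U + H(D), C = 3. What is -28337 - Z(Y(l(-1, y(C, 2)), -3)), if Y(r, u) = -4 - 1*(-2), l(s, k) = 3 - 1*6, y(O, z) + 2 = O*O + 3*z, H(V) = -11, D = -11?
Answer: -28324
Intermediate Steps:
y(O, z) = -2 + O**2 + 3*z (y(O, z) = -2 + (O*O + 3*z) = -2 + (O**2 + 3*z) = -2 + O**2 + 3*z)
l(s, k) = -3 (l(s, k) = 3 - 6 = -3)
Y(r, u) = -2 (Y(r, u) = -4 + 2 = -2)
Z(U) = -11 + U (Z(U) = U - 11 = -11 + U)
-28337 - Z(Y(l(-1, y(C, 2)), -3)) = -28337 - (-11 - 2) = -28337 - 1*(-13) = -28337 + 13 = -28324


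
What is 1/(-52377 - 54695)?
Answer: -1/107072 ≈ -9.3395e-6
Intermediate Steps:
1/(-52377 - 54695) = 1/(-107072) = -1/107072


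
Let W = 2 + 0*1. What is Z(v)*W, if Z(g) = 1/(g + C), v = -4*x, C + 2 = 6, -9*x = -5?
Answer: 9/8 ≈ 1.1250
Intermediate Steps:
x = 5/9 (x = -⅑*(-5) = 5/9 ≈ 0.55556)
C = 4 (C = -2 + 6 = 4)
v = -20/9 (v = -4*5/9 = -20/9 ≈ -2.2222)
Z(g) = 1/(4 + g) (Z(g) = 1/(g + 4) = 1/(4 + g))
W = 2 (W = 2 + 0 = 2)
Z(v)*W = 2/(4 - 20/9) = 2/(16/9) = (9/16)*2 = 9/8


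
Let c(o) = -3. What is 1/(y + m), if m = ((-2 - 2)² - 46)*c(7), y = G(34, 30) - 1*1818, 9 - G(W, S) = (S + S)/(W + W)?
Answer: -17/29238 ≈ -0.00058143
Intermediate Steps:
G(W, S) = 9 - S/W (G(W, S) = 9 - (S + S)/(W + W) = 9 - 2*S/(2*W) = 9 - 2*S*1/(2*W) = 9 - S/W)
y = -30768/17 (y = (9 - 1*30/34) - 1*1818 = (9 - 1*30*1/34) - 1818 = (9 - 15/17) - 1818 = 138/17 - 1818 = -30768/17 ≈ -1809.9)
m = 90 (m = ((-2 - 2)² - 46)*(-3) = ((-4)² - 46)*(-3) = (16 - 46)*(-3) = -30*(-3) = 90)
1/(y + m) = 1/(-30768/17 + 90) = 1/(-29238/17) = -17/29238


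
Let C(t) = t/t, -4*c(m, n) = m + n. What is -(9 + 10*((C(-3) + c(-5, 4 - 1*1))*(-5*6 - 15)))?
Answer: 666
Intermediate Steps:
c(m, n) = -m/4 - n/4 (c(m, n) = -(m + n)/4 = -m/4 - n/4)
C(t) = 1
-(9 + 10*((C(-3) + c(-5, 4 - 1*1))*(-5*6 - 15))) = -(9 + 10*((1 + (-1/4*(-5) - (4 - 1*1)/4))*(-5*6 - 15))) = -(9 + 10*((1 + (5/4 - (4 - 1)/4))*(-30 - 15))) = -(9 + 10*((1 + (5/4 - 1/4*3))*(-45))) = -(9 + 10*((1 + (5/4 - 3/4))*(-45))) = -(9 + 10*((1 + 1/2)*(-45))) = -(9 + 10*((3/2)*(-45))) = -(9 + 10*(-135/2)) = -(9 - 675) = -1*(-666) = 666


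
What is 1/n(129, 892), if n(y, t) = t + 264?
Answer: 1/1156 ≈ 0.00086505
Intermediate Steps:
n(y, t) = 264 + t
1/n(129, 892) = 1/(264 + 892) = 1/1156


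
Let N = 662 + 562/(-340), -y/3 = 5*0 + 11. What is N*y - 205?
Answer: -3739397/170 ≈ -21996.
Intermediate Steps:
y = -33 (y = -3*(5*0 + 11) = -3*(0 + 11) = -3*11 = -33)
N = 112259/170 (N = 662 + 562*(-1/340) = 662 - 281/170 = 112259/170 ≈ 660.35)
N*y - 205 = (112259/170)*(-33) - 205 = -3704547/170 - 205 = -3739397/170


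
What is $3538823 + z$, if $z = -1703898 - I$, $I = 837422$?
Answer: $997503$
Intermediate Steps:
$z = -2541320$ ($z = -1703898 - 837422 = -2541320$)
$3538823 + z = 3538823 - 2541320 = 997503$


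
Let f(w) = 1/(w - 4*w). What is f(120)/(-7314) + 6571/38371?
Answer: 17301744211/101032377840 ≈ 0.17125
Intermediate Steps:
f(w) = -1/(3*w) (f(w) = 1/(-3*w) = -1/(3*w))
f(120)/(-7314) + 6571/38371 = -⅓/120/(-7314) + 6571/38371 = -⅓*1/120*(-1/7314) + 6571*(1/38371) = -1/360*(-1/7314) + 6571/38371 = 1/2633040 + 6571/38371 = 17301744211/101032377840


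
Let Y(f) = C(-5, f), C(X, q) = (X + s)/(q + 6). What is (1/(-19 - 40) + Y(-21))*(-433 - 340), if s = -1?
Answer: -87349/295 ≈ -296.10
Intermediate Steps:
C(X, q) = (-1 + X)/(6 + q) (C(X, q) = (X - 1)/(q + 6) = (-1 + X)/(6 + q))
Y(f) = -6/(6 + f) (Y(f) = (-1 - 5)/(6 + f) = -6/(6 + f))
(1/(-19 - 40) + Y(-21))*(-433 - 340) = (1/(-19 - 40) - 6/(6 - 21))*(-433 - 340) = (1/(-59) - 6/(-15))*(-773) = (-1/59 - 6*(-1/15))*(-773) = (-1/59 + 2/5)*(-773) = (113/295)*(-773) = -87349/295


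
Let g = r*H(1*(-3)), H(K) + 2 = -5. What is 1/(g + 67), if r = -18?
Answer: 1/193 ≈ 0.0051813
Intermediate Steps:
H(K) = -7 (H(K) = -2 - 5 = -7)
g = 126 (g = -18*(-7) = 126)
1/(g + 67) = 1/(126 + 67) = 1/193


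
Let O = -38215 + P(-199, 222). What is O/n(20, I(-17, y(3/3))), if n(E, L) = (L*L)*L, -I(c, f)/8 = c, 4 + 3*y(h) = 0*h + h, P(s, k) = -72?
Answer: -38287/2515456 ≈ -0.015221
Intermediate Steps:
y(h) = -4/3 + h/3 (y(h) = -4/3 + (0*h + h)/3 = -4/3 + (0 + h)/3 = -4/3 + h/3)
I(c, f) = -8*c
O = -38287 (O = -38215 - 72 = -38287)
n(E, L) = L**3 (n(E, L) = L**2*L = L**3)
O/n(20, I(-17, y(3/3))) = -38287/((-8*(-17))**3) = -38287/(136**3) = -38287/2515456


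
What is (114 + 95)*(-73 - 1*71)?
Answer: -30096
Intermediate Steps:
(114 + 95)*(-73 - 1*71) = 209*(-73 - 71) = 209*(-144) = -30096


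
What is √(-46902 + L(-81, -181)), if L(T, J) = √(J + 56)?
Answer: √(-46902 + 5*I*√5) ≈ 0.026 + 216.57*I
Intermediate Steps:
L(T, J) = √(56 + J)
√(-46902 + L(-81, -181)) = √(-46902 + √(56 - 181)) = √(-46902 + √(-125)) = √(-46902 + 5*I*√5)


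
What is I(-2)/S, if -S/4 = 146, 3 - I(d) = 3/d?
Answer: -9/1168 ≈ -0.0077055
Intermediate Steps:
I(d) = 3 - 3/d
S = -584 (S = -4*146 = -584)
I(-2)/S = (3 - 3/(-2))/(-584) = (3 - 3*(-½))*(-1/584) = (3 + 3/2)*(-1/584) = (9/2)*(-1/584) = -9/1168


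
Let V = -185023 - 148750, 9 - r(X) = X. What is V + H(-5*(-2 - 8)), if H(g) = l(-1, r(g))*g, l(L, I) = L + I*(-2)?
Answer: -329723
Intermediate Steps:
r(X) = 9 - X
V = -333773
l(L, I) = L - 2*I
H(g) = g*(-19 + 2*g) (H(g) = (-1 - 2*(9 - g))*g = (-1 + (-18 + 2*g))*g = (-19 + 2*g)*g = g*(-19 + 2*g))
V + H(-5*(-2 - 8)) = -333773 + (-5*(-2 - 8))*(-19 + 2*(-5*(-2 - 8))) = -333773 + (-5*(-10))*(-19 + 2*(-5*(-10))) = -333773 + 50*(-19 + 2*50) = -333773 + 50*(-19 + 100) = -333773 + 50*81 = -333773 + 4050 = -329723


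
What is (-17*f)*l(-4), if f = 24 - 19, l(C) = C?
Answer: 340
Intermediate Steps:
f = 5
(-17*f)*l(-4) = -17*5*(-4) = -85*(-4) = 340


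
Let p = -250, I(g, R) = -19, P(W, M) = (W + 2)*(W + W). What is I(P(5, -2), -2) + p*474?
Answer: -118519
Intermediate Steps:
P(W, M) = 2*W*(2 + W) (P(W, M) = (2 + W)*(2*W) = 2*W*(2 + W))
I(P(5, -2), -2) + p*474 = -19 - 250*474 = -19 - 118500 = -118519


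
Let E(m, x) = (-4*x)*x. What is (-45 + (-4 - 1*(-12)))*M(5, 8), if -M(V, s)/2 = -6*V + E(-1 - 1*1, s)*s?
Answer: -153772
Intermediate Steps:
E(m, x) = -4*x**2
M(V, s) = 8*s**3 + 12*V (M(V, s) = -2*(-6*V + (-4*s**2)*s) = -2*(-6*V - 4*s**3) = 8*s**3 + 12*V)
(-45 + (-4 - 1*(-12)))*M(5, 8) = (-45 + (-4 - 1*(-12)))*(8*8**3 + 12*5) = (-45 + (-4 + 12))*(8*512 + 60) = (-45 + 8)*(4096 + 60) = -37*4156 = -153772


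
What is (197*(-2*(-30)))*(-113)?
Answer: -1335660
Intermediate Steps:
(197*(-2*(-30)))*(-113) = (197*60)*(-113) = 11820*(-113) = -1335660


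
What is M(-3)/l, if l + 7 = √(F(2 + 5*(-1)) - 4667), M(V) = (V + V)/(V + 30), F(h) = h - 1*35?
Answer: 7/21393 + I*√4705/21393 ≈ 0.00032721 + 0.0032063*I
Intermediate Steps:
F(h) = -35 + h (F(h) = h - 35 = -35 + h)
M(V) = 2*V/(30 + V) (M(V) = (2*V)/(30 + V) = 2*V/(30 + V))
l = -7 + I*√4705 (l = -7 + √((-35 + (2 + 5*(-1))) - 4667) = -7 + √((-35 + (2 - 5)) - 4667) = -7 + √((-35 - 3) - 4667) = -7 + √(-38 - 4667) = -7 + √(-4705) = -7 + I*√4705 ≈ -7.0 + 68.593*I)
M(-3)/l = (2*(-3)/(30 - 3))/(-7 + I*√4705) = (2*(-3)/27)/(-7 + I*√4705) = (2*(-3)*(1/27))/(-7 + I*√4705) = -2/(9*(-7 + I*√4705))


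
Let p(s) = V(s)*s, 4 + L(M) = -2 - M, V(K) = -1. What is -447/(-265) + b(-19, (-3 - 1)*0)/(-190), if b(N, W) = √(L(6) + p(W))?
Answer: 447/265 - I*√3/95 ≈ 1.6868 - 0.018232*I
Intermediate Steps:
L(M) = -6 - M (L(M) = -4 + (-2 - M) = -6 - M)
p(s) = -s
b(N, W) = √(-12 - W) (b(N, W) = √((-6 - 1*6) - W) = √((-6 - 6) - W) = √(-12 - W))
-447/(-265) + b(-19, (-3 - 1)*0)/(-190) = -447/(-265) + √(-12 - (-3 - 1)*0)/(-190) = -447*(-1/265) + √(-12 - (-4)*0)*(-1/190) = 447/265 + √(-12 - 1*0)*(-1/190) = 447/265 + √(-12 + 0)*(-1/190) = 447/265 + √(-12)*(-1/190) = 447/265 + (2*I*√3)*(-1/190) = 447/265 - I*√3/95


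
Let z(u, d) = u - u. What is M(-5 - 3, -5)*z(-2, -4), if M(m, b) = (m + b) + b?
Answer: 0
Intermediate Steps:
z(u, d) = 0
M(m, b) = m + 2*b (M(m, b) = (b + m) + b = m + 2*b)
M(-5 - 3, -5)*z(-2, -4) = ((-5 - 3) + 2*(-5))*0 = (-8 - 10)*0 = -18*0 = 0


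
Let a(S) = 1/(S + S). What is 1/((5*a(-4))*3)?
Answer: -8/15 ≈ -0.53333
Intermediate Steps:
a(S) = 1/(2*S)
1/((5*a(-4))*3) = 1/((5*((1/2)/(-4)))*3) = 1/((5*((1/2)*(-1/4)))*3) = 1/((5*(-1/8))*3) = 1/(-5/8*3) = 1/(-15/8) = -8/15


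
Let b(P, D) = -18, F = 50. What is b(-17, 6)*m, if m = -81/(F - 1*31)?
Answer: 1458/19 ≈ 76.737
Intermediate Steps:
m = -81/19 (m = -81/(50 - 1*31) = -81/(50 - 31) = -81/19 ≈ -4.2632)
b(-17, 6)*m = -18*(-81/19) = 1458/19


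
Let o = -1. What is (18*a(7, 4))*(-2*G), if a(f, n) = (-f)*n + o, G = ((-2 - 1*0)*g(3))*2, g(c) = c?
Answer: -12528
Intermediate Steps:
G = -12 (G = ((-2 - 1*0)*3)*2 = ((-2 + 0)*3)*2 = -2*3*2 = -6*2 = -12)
a(f, n) = -1 - f*n (a(f, n) = (-f)*n - 1 = -f*n - 1 = -1 - f*n)
(18*a(7, 4))*(-2*G) = (18*(-1 - 1*7*4))*(-2*(-12)) = (18*(-1 - 28))*24 = (18*(-29))*24 = -522*24 = -12528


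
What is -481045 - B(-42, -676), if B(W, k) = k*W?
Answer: -509437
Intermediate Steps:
B(W, k) = W*k
-481045 - B(-42, -676) = -481045 - (-42)*(-676) = -481045 - 1*28392 = -481045 - 28392 = -509437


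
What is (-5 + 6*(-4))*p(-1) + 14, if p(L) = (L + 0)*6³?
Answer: 6278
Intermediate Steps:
p(L) = 216*L (p(L) = L*216 = 216*L)
(-5 + 6*(-4))*p(-1) + 14 = (-5 + 6*(-4))*(216*(-1)) + 14 = (-5 - 24)*(-216) + 14 = -29*(-216) + 14 = 6264 + 14 = 6278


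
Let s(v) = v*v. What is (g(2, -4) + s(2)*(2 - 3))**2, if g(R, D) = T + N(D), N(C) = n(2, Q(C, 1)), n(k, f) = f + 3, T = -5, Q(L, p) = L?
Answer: 100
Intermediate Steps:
n(k, f) = 3 + f
N(C) = 3 + C
g(R, D) = -2 + D (g(R, D) = -5 + (3 + D) = -2 + D)
s(v) = v**2
(g(2, -4) + s(2)*(2 - 3))**2 = ((-2 - 4) + 2**2*(2 - 3))**2 = (-6 + 4*(-1))**2 = (-6 - 4)**2 = (-10)**2 = 100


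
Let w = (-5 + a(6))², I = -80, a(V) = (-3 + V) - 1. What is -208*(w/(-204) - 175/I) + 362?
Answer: -1425/17 ≈ -83.823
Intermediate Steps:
a(V) = -4 + V
w = 9 (w = (-5 + (-4 + 6))² = (-5 + 2)² = (-3)² = 9)
-208*(w/(-204) - 175/I) + 362 = -208*(9/(-204) - 175/(-80)) + 362 = -208*(9*(-1/204) - 175*(-1/80)) + 362 = -208*(-3/68 + 35/16) + 362 = -208*583/272 + 362 = -7579/17 + 362 = -1425/17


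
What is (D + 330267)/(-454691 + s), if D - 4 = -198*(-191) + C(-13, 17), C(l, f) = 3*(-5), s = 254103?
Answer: -184037/100294 ≈ -1.8350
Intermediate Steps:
C(l, f) = -15
D = 37807 (D = 4 + (-198*(-191) - 15) = 4 + (37818 - 15) = 4 + 37803 = 37807)
(D + 330267)/(-454691 + s) = (37807 + 330267)/(-454691 + 254103) = 368074/(-200588) = 368074*(-1/200588) = -184037/100294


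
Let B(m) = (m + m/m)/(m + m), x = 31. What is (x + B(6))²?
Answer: 143641/144 ≈ 997.51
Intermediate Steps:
B(m) = (1 + m)/(2*m) (B(m) = (m + 1)/((2*m)) = (1 + m)*(1/(2*m)) = (1 + m)/(2*m))
(x + B(6))² = (31 + (½)*(1 + 6)/6)² = (31 + (½)*(⅙)*7)² = (31 + 7/12)² = (379/12)² = 143641/144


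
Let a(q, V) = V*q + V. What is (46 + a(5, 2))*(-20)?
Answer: -1160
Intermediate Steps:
a(q, V) = V + V*q
(46 + a(5, 2))*(-20) = (46 + 2*(1 + 5))*(-20) = (46 + 2*6)*(-20) = (46 + 12)*(-20) = 58*(-20) = -1160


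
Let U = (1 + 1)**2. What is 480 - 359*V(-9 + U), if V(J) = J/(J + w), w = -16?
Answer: 8285/21 ≈ 394.52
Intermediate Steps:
U = 4 (U = 2**2 = 4)
V(J) = J/(-16 + J) (V(J) = J/(J - 16) = J/(-16 + J))
480 - 359*V(-9 + U) = 480 - 359*(-9 + 4)/(-16 + (-9 + 4)) = 480 - (-1795)/(-16 - 5) = 480 - (-1795)/(-21) = 480 - (-1795)*(-1)/21 = 480 - 359*5/21 = 480 - 1795/21 = 8285/21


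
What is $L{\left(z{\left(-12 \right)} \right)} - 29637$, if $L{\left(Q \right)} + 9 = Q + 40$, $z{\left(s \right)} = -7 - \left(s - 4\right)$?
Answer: $-29597$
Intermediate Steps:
$z{\left(s \right)} = -3 - s$ ($z{\left(s \right)} = -7 - \left(-4 + s\right) = -3 - s$)
$L{\left(Q \right)} = 31 + Q$ ($L{\left(Q \right)} = -9 + \left(Q + 40\right) = -9 + \left(40 + Q\right) = 31 + Q$)
$L{\left(z{\left(-12 \right)} \right)} - 29637 = \left(31 - -9\right) - 29637 = \left(31 + \left(-3 + 12\right)\right) - 29637 = \left(31 + 9\right) - 29637 = 40 - 29637 = -29597$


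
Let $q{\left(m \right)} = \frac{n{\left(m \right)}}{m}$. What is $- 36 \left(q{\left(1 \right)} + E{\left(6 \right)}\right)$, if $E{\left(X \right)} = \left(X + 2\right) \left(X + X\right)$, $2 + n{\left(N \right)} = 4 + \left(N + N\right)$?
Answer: $-3600$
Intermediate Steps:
$n{\left(N \right)} = 2 + 2 N$ ($n{\left(N \right)} = -2 + \left(4 + \left(N + N\right)\right) = -2 + \left(4 + 2 N\right) = 2 + 2 N$)
$E{\left(X \right)} = 2 X \left(2 + X\right)$ ($E{\left(X \right)} = \left(2 + X\right) 2 X = 2 X \left(2 + X\right)$)
$q{\left(m \right)} = \frac{2 + 2 m}{m}$
$- 36 \left(q{\left(1 \right)} + E{\left(6 \right)}\right) = - 36 \left(\left(2 + \frac{2}{1}\right) + 2 \cdot 6 \left(2 + 6\right)\right) = - 36 \left(\left(2 + 2 \cdot 1\right) + 2 \cdot 6 \cdot 8\right) = - 36 \left(\left(2 + 2\right) + 96\right) = - 36 \left(4 + 96\right) = \left(-36\right) 100 = -3600$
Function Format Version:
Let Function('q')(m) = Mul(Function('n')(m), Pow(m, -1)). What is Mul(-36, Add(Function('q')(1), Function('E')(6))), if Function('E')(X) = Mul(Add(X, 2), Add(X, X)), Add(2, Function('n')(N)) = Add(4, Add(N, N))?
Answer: -3600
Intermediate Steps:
Function('n')(N) = Add(2, Mul(2, N)) (Function('n')(N) = Add(-2, Add(4, Add(N, N))) = Add(-2, Add(4, Mul(2, N))) = Add(2, Mul(2, N)))
Function('E')(X) = Mul(2, X, Add(2, X)) (Function('E')(X) = Mul(Add(2, X), Mul(2, X)) = Mul(2, X, Add(2, X)))
Function('q')(m) = Mul(Pow(m, -1), Add(2, Mul(2, m))) (Function('q')(m) = Mul(Add(2, Mul(2, m)), Pow(m, -1)) = Mul(Pow(m, -1), Add(2, Mul(2, m))))
Mul(-36, Add(Function('q')(1), Function('E')(6))) = Mul(-36, Add(Add(2, Mul(2, Pow(1, -1))), Mul(2, 6, Add(2, 6)))) = Mul(-36, Add(Add(2, Mul(2, 1)), Mul(2, 6, 8))) = Mul(-36, Add(Add(2, 2), 96)) = Mul(-36, Add(4, 96)) = Mul(-36, 100) = -3600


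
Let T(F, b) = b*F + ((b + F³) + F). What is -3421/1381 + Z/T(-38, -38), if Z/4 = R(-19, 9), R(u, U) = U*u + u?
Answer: -1197287/486112 ≈ -2.4630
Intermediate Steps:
R(u, U) = u + U*u
Z = -760 (Z = 4*(-19*(1 + 9)) = 4*(-19*10) = 4*(-190) = -760)
T(F, b) = F + b + F³ + F*b (T(F, b) = F*b + (F + b + F³) = F + b + F³ + F*b)
-3421/1381 + Z/T(-38, -38) = -3421/1381 - 760/(-38 - 38 + (-38)³ - 38*(-38)) = -3421*1/1381 - 760/(-38 - 38 - 54872 + 1444) = -3421/1381 - 760/(-53504) = -3421/1381 - 760*(-1/53504) = -3421/1381 + 5/352 = -1197287/486112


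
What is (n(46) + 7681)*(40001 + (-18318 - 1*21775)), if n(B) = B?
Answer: -710884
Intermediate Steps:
(n(46) + 7681)*(40001 + (-18318 - 1*21775)) = (46 + 7681)*(40001 + (-18318 - 1*21775)) = 7727*(40001 + (-18318 - 21775)) = 7727*(40001 - 40093) = 7727*(-92) = -710884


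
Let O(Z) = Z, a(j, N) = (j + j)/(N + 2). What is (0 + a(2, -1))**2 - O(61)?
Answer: -45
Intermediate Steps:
a(j, N) = 2*j/(2 + N) (a(j, N) = (2*j)/(2 + N) = 2*j/(2 + N))
(0 + a(2, -1))**2 - O(61) = (0 + 2*2/(2 - 1))**2 - 1*61 = (0 + 2*2/1)**2 - 61 = (0 + 2*2*1)**2 - 61 = (0 + 4)**2 - 61 = 4**2 - 61 = 16 - 61 = -45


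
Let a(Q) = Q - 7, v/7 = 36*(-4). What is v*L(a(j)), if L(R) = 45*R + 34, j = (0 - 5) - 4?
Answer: 691488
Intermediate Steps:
v = -1008 (v = 7*(36*(-4)) = 7*(-144) = -1008)
j = -9 (j = -5 - 4 = -9)
a(Q) = -7 + Q
L(R) = 34 + 45*R
v*L(a(j)) = -1008*(34 + 45*(-7 - 9)) = -1008*(34 + 45*(-16)) = -1008*(34 - 720) = -1008*(-686) = 691488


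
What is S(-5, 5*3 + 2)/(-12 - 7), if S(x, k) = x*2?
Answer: 10/19 ≈ 0.52632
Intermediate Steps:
S(x, k) = 2*x
S(-5, 5*3 + 2)/(-12 - 7) = (2*(-5))/(-12 - 7) = -10/(-19) = -10*(-1/19) = 10/19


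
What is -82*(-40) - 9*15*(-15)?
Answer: 5305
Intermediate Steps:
-82*(-40) - 9*15*(-15) = 3280 - 135*(-15) = 3280 + 2025 = 5305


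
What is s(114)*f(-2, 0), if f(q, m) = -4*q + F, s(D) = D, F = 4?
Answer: 1368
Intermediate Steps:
f(q, m) = 4 - 4*q (f(q, m) = -4*q + 4 = 4 - 4*q)
s(114)*f(-2, 0) = 114*(4 - 4*(-2)) = 114*(4 + 8) = 114*12 = 1368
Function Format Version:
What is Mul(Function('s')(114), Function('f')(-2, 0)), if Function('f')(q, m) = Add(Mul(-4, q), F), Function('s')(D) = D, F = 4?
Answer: 1368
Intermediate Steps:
Function('f')(q, m) = Add(4, Mul(-4, q)) (Function('f')(q, m) = Add(Mul(-4, q), 4) = Add(4, Mul(-4, q)))
Mul(Function('s')(114), Function('f')(-2, 0)) = Mul(114, Add(4, Mul(-4, -2))) = Mul(114, Add(4, 8)) = Mul(114, 12) = 1368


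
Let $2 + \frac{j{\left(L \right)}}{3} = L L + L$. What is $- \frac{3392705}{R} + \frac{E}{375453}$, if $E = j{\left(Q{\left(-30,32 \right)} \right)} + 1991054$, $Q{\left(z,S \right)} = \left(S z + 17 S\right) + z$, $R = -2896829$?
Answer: $\frac{674332908619}{83663318349} \approx 8.0601$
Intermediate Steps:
$Q{\left(z,S \right)} = z + 17 S + S z$ ($Q{\left(z,S \right)} = \left(17 S + S z\right) + z = z + 17 S + S z$)
$j{\left(L \right)} = -6 + 3 L + 3 L^{2}$ ($j{\left(L \right)} = -6 + 3 \left(L L + L\right) = -6 + 3 \left(L^{2} + L\right) = -6 + 3 \left(L + L^{2}\right) = -6 + \left(3 L + 3 L^{2}\right) = -6 + 3 L + 3 L^{2}$)
$E = 2586458$ ($E = \left(-6 + 3 \left(-30 + 17 \cdot 32 + 32 \left(-30\right)\right) + 3 \left(-30 + 17 \cdot 32 + 32 \left(-30\right)\right)^{2}\right) + 1991054 = \left(-6 + 3 \left(-30 + 544 - 960\right) + 3 \left(-30 + 544 - 960\right)^{2}\right) + 1991054 = \left(-6 + 3 \left(-446\right) + 3 \left(-446\right)^{2}\right) + 1991054 = \left(-6 - 1338 + 3 \cdot 198916\right) + 1991054 = \left(-6 - 1338 + 596748\right) + 1991054 = 595404 + 1991054 = 2586458$)
$- \frac{3392705}{R} + \frac{E}{375453} = - \frac{3392705}{-2896829} + \frac{2586458}{375453} = \left(-3392705\right) \left(- \frac{1}{2896829}\right) + 2586458 \cdot \frac{1}{375453} = \frac{3392705}{2896829} + \frac{2586458}{375453} = \frac{674332908619}{83663318349}$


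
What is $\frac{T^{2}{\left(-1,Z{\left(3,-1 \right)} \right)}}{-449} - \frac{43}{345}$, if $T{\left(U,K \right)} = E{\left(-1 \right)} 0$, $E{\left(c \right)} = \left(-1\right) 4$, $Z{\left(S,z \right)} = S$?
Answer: $- \frac{43}{345} \approx -0.12464$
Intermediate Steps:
$E{\left(c \right)} = -4$
$T{\left(U,K \right)} = 0$ ($T{\left(U,K \right)} = \left(-4\right) 0 = 0$)
$\frac{T^{2}{\left(-1,Z{\left(3,-1 \right)} \right)}}{-449} - \frac{43}{345} = \frac{0^{2}}{-449} - \frac{43}{345} = 0 \left(- \frac{1}{449}\right) - \frac{43}{345} = 0 - \frac{43}{345} = - \frac{43}{345}$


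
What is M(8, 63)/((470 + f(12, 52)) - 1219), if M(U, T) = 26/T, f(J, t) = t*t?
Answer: 26/123165 ≈ 0.00021110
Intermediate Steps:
f(J, t) = t²
M(8, 63)/((470 + f(12, 52)) - 1219) = (26/63)/((470 + 52²) - 1219) = (26*(1/63))/((470 + 2704) - 1219) = 26/(63*(3174 - 1219)) = (26/63)/1955 = (26/63)*(1/1955) = 26/123165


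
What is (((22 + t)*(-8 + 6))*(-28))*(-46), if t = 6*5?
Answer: -133952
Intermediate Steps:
t = 30
(((22 + t)*(-8 + 6))*(-28))*(-46) = (((22 + 30)*(-8 + 6))*(-28))*(-46) = ((52*(-2))*(-28))*(-46) = -104*(-28)*(-46) = 2912*(-46) = -133952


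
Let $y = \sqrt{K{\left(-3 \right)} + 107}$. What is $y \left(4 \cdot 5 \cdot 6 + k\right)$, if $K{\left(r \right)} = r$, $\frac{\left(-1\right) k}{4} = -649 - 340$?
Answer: $8152 \sqrt{26} \approx 41567.0$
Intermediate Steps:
$k = 3956$ ($k = - 4 \left(-649 - 340\right) = \left(-4\right) \left(-989\right) = 3956$)
$y = 2 \sqrt{26}$ ($y = \sqrt{-3 + 107} = \sqrt{104} = 2 \sqrt{26} \approx 10.198$)
$y \left(4 \cdot 5 \cdot 6 + k\right) = 2 \sqrt{26} \left(4 \cdot 5 \cdot 6 + 3956\right) = 2 \sqrt{26} \left(20 \cdot 6 + 3956\right) = 2 \sqrt{26} \left(120 + 3956\right) = 2 \sqrt{26} \cdot 4076 = 8152 \sqrt{26}$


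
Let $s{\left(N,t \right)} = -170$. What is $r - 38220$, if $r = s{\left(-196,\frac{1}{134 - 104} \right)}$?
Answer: $-38390$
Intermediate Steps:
$r = -170$
$r - 38220 = -170 - 38220 = -38390$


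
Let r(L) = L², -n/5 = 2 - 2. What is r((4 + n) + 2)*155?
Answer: 5580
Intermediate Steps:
n = 0 (n = -5*(2 - 2) = -5*0 = 0)
r((4 + n) + 2)*155 = ((4 + 0) + 2)²*155 = (4 + 2)²*155 = 6²*155 = 36*155 = 5580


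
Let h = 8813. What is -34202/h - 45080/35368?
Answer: -28695471/5566039 ≈ -5.1555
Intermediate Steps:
-34202/h - 45080/35368 = -34202/8813 - 45080/35368 = -34202*1/8813 - 45080*1/35368 = -4886/1259 - 5635/4421 = -28695471/5566039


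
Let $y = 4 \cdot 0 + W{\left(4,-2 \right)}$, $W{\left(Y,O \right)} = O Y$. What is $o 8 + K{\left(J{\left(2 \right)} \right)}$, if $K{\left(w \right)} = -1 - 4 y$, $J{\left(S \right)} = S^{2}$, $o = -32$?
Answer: $-225$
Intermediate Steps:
$y = -8$ ($y = 4 \cdot 0 - 8 = 0 - 8 = -8$)
$K{\left(w \right)} = 31$ ($K{\left(w \right)} = -1 - -32 = -1 + 32 = 31$)
$o 8 + K{\left(J{\left(2 \right)} \right)} = \left(-32\right) 8 + 31 = -256 + 31 = -225$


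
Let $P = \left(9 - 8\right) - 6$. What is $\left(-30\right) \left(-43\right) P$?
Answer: $-6450$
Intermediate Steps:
$P = -5$ ($P = 1 - 6 = -5$)
$\left(-30\right) \left(-43\right) P = \left(-30\right) \left(-43\right) \left(-5\right) = 1290 \left(-5\right) = -6450$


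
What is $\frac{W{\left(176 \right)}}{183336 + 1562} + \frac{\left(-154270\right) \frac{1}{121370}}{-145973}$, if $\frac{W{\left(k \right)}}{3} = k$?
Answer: $\frac{469148226187}{163789517453149} \approx 0.0028643$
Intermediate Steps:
$W{\left(k \right)} = 3 k$
$\frac{W{\left(176 \right)}}{183336 + 1562} + \frac{\left(-154270\right) \frac{1}{121370}}{-145973} = \frac{3 \cdot 176}{183336 + 1562} + \frac{\left(-154270\right) \frac{1}{121370}}{-145973} = \frac{528}{184898} + \left(-154270\right) \frac{1}{121370} \left(- \frac{1}{145973}\right) = 528 \cdot \frac{1}{184898} - - \frac{15427}{1771674301} = \frac{264}{92449} + \frac{15427}{1771674301} = \frac{469148226187}{163789517453149}$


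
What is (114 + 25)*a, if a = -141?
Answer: -19599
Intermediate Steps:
(114 + 25)*a = (114 + 25)*(-141) = 139*(-141) = -19599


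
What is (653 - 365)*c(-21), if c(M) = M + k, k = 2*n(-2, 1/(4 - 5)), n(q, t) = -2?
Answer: -7200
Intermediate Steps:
k = -4 (k = 2*(-2) = -4)
c(M) = -4 + M (c(M) = M - 4 = -4 + M)
(653 - 365)*c(-21) = (653 - 365)*(-4 - 21) = 288*(-25) = -7200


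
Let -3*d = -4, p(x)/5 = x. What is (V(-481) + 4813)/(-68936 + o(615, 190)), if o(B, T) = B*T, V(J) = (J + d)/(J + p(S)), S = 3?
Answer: 6730013/66983772 ≈ 0.10047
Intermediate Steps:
p(x) = 5*x
d = 4/3 (d = -⅓*(-4) = 4/3 ≈ 1.3333)
V(J) = (4/3 + J)/(15 + J) (V(J) = (J + 4/3)/(J + 5*3) = (4/3 + J)/(J + 15) = (4/3 + J)/(15 + J))
(V(-481) + 4813)/(-68936 + o(615, 190)) = ((4/3 - 481)/(15 - 481) + 4813)/(-68936 + 615*190) = (-1439/3/(-466) + 4813)/(-68936 + 116850) = (-1/466*(-1439/3) + 4813)/47914 = (1439/1398 + 4813)*(1/47914) = (6730013/1398)*(1/47914) = 6730013/66983772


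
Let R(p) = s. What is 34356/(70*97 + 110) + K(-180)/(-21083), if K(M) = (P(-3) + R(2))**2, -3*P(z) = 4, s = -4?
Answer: 543098461/109104525 ≈ 4.9778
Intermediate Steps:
P(z) = -4/3 (P(z) = -1/3*4 = -4/3)
R(p) = -4
K(M) = 256/9 (K(M) = (-4/3 - 4)**2 = (-16/3)**2 = 256/9)
34356/(70*97 + 110) + K(-180)/(-21083) = 34356/(70*97 + 110) + (256/9)/(-21083) = 34356/(6790 + 110) + (256/9)*(-1/21083) = 34356/6900 - 256/189747 = 34356*(1/6900) - 256/189747 = 2863/575 - 256/189747 = 543098461/109104525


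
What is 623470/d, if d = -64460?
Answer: -62347/6446 ≈ -9.6722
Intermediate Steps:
623470/d = 623470/(-64460) = 623470*(-1/64460) = -62347/6446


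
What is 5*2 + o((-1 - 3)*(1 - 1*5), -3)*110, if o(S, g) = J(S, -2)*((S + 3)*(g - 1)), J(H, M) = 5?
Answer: -41790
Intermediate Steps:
o(S, g) = 5*(-1 + g)*(3 + S) (o(S, g) = 5*((S + 3)*(g - 1)) = 5*((3 + S)*(-1 + g)) = 5*((-1 + g)*(3 + S)) = 5*(-1 + g)*(3 + S))
5*2 + o((-1 - 3)*(1 - 1*5), -3)*110 = 5*2 + (-15 - 5*(-1 - 3)*(1 - 1*5) + 15*(-3) + 5*((-1 - 3)*(1 - 1*5))*(-3))*110 = 10 + (-15 - (-20)*(1 - 5) - 45 + 5*(-4*(1 - 5))*(-3))*110 = 10 + (-15 - (-20)*(-4) - 45 + 5*(-4*(-4))*(-3))*110 = 10 + (-15 - 5*16 - 45 + 5*16*(-3))*110 = 10 + (-15 - 80 - 45 - 240)*110 = 10 - 380*110 = 10 - 41800 = -41790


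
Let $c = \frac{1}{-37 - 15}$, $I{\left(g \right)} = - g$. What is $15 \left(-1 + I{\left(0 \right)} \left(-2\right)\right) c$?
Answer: $\frac{15}{52} \approx 0.28846$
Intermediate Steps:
$c = - \frac{1}{52}$ ($c = \frac{1}{-52} = - \frac{1}{52} \approx -0.019231$)
$15 \left(-1 + I{\left(0 \right)} \left(-2\right)\right) c = 15 \left(-1 + \left(-1\right) 0 \left(-2\right)\right) \left(- \frac{1}{52}\right) = 15 \left(-1 + 0 \left(-2\right)\right) \left(- \frac{1}{52}\right) = 15 \left(-1 + 0\right) \left(- \frac{1}{52}\right) = 15 \left(-1\right) \left(- \frac{1}{52}\right) = \left(-15\right) \left(- \frac{1}{52}\right) = \frac{15}{52}$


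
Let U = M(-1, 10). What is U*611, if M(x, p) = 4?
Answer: 2444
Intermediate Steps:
U = 4
U*611 = 4*611 = 2444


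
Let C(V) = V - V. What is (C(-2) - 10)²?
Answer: 100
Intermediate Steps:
C(V) = 0
(C(-2) - 10)² = (0 - 10)² = (-10)² = 100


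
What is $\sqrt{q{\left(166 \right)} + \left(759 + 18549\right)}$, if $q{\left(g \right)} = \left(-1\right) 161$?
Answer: $\sqrt{19147} \approx 138.37$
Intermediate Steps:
$q{\left(g \right)} = -161$
$\sqrt{q{\left(166 \right)} + \left(759 + 18549\right)} = \sqrt{-161 + \left(759 + 18549\right)} = \sqrt{-161 + 19308} = \sqrt{19147}$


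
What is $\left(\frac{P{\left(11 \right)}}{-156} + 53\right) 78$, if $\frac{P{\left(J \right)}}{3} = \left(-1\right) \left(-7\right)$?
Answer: $\frac{8247}{2} \approx 4123.5$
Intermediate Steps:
$P{\left(J \right)} = 21$ ($P{\left(J \right)} = 3 \left(\left(-1\right) \left(-7\right)\right) = 3 \cdot 7 = 21$)
$\left(\frac{P{\left(11 \right)}}{-156} + 53\right) 78 = \left(\frac{21}{-156} + 53\right) 78 = \left(21 \left(- \frac{1}{156}\right) + 53\right) 78 = \left(- \frac{7}{52} + 53\right) 78 = \frac{2749}{52} \cdot 78 = \frac{8247}{2}$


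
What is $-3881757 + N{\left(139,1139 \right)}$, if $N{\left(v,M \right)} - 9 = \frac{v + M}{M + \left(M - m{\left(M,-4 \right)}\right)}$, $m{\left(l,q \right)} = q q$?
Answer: $- \frac{1463418783}{377} \approx -3.8817 \cdot 10^{6}$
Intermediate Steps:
$m{\left(l,q \right)} = q^{2}$
$N{\left(v,M \right)} = 9 + \frac{M + v}{-16 + 2 M}$ ($N{\left(v,M \right)} = 9 + \frac{v + M}{M + \left(M - \left(-4\right)^{2}\right)} = 9 + \frac{M + v}{M + \left(M - 16\right)} = 9 + \frac{M + v}{M + \left(-16 + M\right)} = 9 + \frac{M + v}{-16 + 2 M}$)
$-3881757 + N{\left(139,1139 \right)} = -3881757 + \frac{-144 + 139 + 19 \cdot 1139}{2 \left(-8 + 1139\right)} = -3881757 + \frac{-144 + 139 + 21641}{2 \cdot 1131} = -3881757 + \frac{1}{2} \cdot \frac{1}{1131} \cdot 21636 = -3881757 + \frac{3606}{377} = - \frac{1463418783}{377}$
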